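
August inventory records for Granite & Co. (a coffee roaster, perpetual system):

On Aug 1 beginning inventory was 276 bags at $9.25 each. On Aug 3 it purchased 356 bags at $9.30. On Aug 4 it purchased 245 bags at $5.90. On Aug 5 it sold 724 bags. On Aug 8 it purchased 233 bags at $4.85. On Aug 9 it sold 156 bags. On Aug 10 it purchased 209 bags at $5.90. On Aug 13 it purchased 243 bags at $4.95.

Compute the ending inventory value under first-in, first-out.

Ending inventory = $3,551.45

Aug 5, 724 sold [FIFO — oldest first]: 276 @ $9.25 + 356 @ $9.30 + 92 @ $5.90 = $6,406.60
Aug 9, 156 sold [FIFO — oldest first]: 153 @ $5.90 + 3 @ $4.85 = $917.25
Total COGS = $6,406.60 + $917.25 = $7,323.85
Ending inventory: 230 @ $4.85 + 209 @ $5.90 + 243 @ $4.95 = $3,551.45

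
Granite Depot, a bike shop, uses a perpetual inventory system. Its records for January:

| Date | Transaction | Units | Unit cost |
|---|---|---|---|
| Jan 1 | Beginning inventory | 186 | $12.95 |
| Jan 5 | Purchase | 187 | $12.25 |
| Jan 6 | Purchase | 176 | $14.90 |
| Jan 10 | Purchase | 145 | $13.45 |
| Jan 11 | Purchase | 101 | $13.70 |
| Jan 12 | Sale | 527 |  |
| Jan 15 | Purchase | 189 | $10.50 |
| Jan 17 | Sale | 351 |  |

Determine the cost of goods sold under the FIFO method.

Jan 12, 527 sold [FIFO — oldest first]: 186 @ $12.95 + 187 @ $12.25 + 154 @ $14.90 = $6,994.05
Jan 17, 351 sold [FIFO — oldest first]: 22 @ $14.90 + 145 @ $13.45 + 101 @ $13.70 + 83 @ $10.50 = $4,533.25
Total COGS = $6,994.05 + $4,533.25 = $11,527.30
Ending inventory: 106 @ $10.50 = $1,113.00

COGS = $11,527.30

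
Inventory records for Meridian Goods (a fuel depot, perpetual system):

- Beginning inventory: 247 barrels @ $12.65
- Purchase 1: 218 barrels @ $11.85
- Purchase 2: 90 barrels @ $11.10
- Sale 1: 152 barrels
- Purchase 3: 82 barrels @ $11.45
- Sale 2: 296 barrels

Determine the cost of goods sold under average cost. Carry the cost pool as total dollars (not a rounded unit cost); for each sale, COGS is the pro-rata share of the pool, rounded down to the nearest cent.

COGS = $5,382.06

After Beginning: 247 on hand, pool $3,124.55 (≈ $12.6500 each)
After Purchase 1: 465 on hand, pool $5,707.85 (≈ $12.2749 each)
After Purchase 2: 555 on hand, pool $6,706.85 (≈ $12.0844 each)
Sale 1, sell 152: 152/555 × $6,706.85 → $1,836.83
After Purchase 3: 485 on hand, pool $5,808.92 (≈ $11.9772 each)
Sale 2, sell 296: 296/485 × $5,808.92 → $3,545.23
Total COGS = $1,836.83 + $3,545.23 = $5,382.06
Ending inventory (cost pool remaining) = $2,263.69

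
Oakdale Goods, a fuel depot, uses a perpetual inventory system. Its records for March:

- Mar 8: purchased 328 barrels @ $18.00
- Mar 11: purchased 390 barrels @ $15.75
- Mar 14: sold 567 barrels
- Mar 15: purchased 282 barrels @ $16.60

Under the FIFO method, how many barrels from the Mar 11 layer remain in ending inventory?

Mar 14, 567 sold [FIFO — oldest first]: 328 @ $18.00 + 239 @ $15.75 = $9,668.25
Ending inventory: 151 @ $15.75 + 282 @ $16.60 = $7,059.45

151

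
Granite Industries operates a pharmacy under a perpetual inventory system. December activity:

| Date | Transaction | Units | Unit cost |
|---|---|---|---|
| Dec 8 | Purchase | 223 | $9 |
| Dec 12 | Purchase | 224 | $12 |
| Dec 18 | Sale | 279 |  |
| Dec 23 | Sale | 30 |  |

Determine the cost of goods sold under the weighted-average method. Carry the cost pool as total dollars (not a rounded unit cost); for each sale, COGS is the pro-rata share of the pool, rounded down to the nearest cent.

COGS = $3,245.53

After Dec 8: 223 on hand, pool $2,007.00 (≈ $9.0000 each)
After Dec 12: 447 on hand, pool $4,695.00 (≈ $10.5034 each)
Dec 18, sell 279: 279/447 × $4,695.00 → $2,930.43
Dec 23, sell 30: 30/168 × $1,764.57 → $315.10
Total COGS = $2,930.43 + $315.10 = $3,245.53
Ending inventory (cost pool remaining) = $1,449.47
Check: goods available $4,695.00 = COGS $3,245.53 + ending $1,449.47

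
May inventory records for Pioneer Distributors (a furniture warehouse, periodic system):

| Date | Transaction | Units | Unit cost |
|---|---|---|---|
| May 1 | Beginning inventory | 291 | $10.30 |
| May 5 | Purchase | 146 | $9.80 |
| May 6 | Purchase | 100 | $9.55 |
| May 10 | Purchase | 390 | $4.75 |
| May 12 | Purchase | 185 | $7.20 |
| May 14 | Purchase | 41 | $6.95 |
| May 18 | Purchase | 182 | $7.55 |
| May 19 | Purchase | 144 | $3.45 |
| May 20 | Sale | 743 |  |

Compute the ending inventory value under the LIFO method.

May 20, 743 sold [LIFO — newest first]: 144 @ $3.45 + 182 @ $7.55 + 41 @ $6.95 + 185 @ $7.20 + 191 @ $4.75 = $4,395.10
Ending inventory: 291 @ $10.30 + 146 @ $9.80 + 100 @ $9.55 + 199 @ $4.75 = $6,328.35
Check: goods available $10,723.45 = COGS $4,395.10 + ending $6,328.35

Ending inventory = $6,328.35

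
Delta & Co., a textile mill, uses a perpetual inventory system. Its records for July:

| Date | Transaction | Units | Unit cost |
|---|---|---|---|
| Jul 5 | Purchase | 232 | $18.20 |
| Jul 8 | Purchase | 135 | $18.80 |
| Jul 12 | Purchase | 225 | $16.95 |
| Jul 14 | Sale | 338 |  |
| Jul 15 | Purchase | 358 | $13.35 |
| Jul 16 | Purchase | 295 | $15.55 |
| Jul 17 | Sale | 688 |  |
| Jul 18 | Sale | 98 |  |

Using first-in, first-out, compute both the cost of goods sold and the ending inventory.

Jul 14, 338 sold [FIFO — oldest first]: 232 @ $18.20 + 106 @ $18.80 = $6,215.20
Jul 17, 688 sold [FIFO — oldest first]: 29 @ $18.80 + 225 @ $16.95 + 358 @ $13.35 + 76 @ $15.55 = $10,320.05
Jul 18, 98 sold [FIFO — oldest first]: 98 @ $15.55 = $1,523.90
Total COGS = $6,215.20 + $10,320.05 + $1,523.90 = $18,059.15
Ending inventory: 121 @ $15.55 = $1,881.55

COGS = $18,059.15; ending inventory = $1,881.55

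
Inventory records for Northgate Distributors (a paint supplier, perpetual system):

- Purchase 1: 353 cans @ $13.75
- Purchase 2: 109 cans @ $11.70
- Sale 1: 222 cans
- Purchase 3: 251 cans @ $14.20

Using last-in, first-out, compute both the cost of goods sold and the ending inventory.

COGS = $2,829.05; ending inventory = $6,864.20

Sale 1 (222) [LIFO — newest first]: 109 @ $11.70 + 113 @ $13.75 = $2,829.05
Ending inventory: 240 @ $13.75 + 251 @ $14.20 = $6,864.20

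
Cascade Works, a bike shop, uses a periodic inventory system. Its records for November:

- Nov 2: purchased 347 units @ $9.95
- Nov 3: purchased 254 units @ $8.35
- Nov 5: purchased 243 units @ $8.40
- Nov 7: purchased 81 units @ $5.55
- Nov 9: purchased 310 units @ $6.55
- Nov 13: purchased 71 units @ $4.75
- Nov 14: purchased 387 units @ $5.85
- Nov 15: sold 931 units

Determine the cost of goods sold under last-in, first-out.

COGS = $5,770.05

Nov 15, 931 sold [LIFO — newest first]: 387 @ $5.85 + 71 @ $4.75 + 310 @ $6.55 + 81 @ $5.55 + 82 @ $8.40 = $5,770.05
Ending inventory: 347 @ $9.95 + 254 @ $8.35 + 161 @ $8.40 = $6,925.95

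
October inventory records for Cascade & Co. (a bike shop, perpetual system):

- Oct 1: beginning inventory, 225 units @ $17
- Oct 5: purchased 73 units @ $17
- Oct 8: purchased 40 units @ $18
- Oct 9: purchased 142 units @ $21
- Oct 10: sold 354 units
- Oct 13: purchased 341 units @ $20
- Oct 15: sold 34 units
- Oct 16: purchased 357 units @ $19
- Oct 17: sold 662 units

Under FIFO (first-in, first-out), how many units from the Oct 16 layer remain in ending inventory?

128

Oct 10, 354 sold [FIFO — oldest first]: 225 @ $17 + 73 @ $17 + 40 @ $18 + 16 @ $21 = $6,122
Oct 15, 34 sold [FIFO — oldest first]: 34 @ $21 = $714
Oct 17, 662 sold [FIFO — oldest first]: 92 @ $21 + 341 @ $20 + 229 @ $19 = $13,103
Total COGS = $6,122 + $714 + $13,103 = $19,939
Ending inventory: 128 @ $19 = $2,432
Check: goods available $22,371 = COGS $19,939 + ending $2,432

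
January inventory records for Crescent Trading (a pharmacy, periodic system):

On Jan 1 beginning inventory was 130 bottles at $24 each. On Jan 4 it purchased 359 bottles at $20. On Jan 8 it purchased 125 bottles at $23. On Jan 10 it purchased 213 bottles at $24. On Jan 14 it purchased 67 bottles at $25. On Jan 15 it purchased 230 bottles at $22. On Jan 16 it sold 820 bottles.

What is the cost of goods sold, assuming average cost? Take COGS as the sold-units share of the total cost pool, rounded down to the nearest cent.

COGS = $18,254.48

Jan 16, sell 820: 820/1124 × $25,022.00 → $18,254.48
Ending inventory (cost pool remaining) = $6,767.52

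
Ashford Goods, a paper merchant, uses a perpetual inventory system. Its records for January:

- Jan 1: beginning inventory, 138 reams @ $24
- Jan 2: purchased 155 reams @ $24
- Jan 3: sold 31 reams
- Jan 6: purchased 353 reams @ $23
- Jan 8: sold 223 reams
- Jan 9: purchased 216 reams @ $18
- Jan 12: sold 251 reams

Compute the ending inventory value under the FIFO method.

Jan 3, 31 sold [FIFO — oldest first]: 31 @ $24 = $744
Jan 8, 223 sold [FIFO — oldest first]: 107 @ $24 + 116 @ $24 = $5,352
Jan 12, 251 sold [FIFO — oldest first]: 39 @ $24 + 212 @ $23 = $5,812
Total COGS = $744 + $5,352 + $5,812 = $11,908
Ending inventory: 141 @ $23 + 216 @ $18 = $7,131

Ending inventory = $7,131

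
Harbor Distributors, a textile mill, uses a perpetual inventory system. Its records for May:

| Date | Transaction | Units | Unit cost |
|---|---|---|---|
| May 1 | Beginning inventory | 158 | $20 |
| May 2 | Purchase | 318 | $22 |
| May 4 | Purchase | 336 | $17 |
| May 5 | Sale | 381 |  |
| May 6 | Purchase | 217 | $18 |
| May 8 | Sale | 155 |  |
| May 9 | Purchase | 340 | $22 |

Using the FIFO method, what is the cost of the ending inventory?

May 5, 381 sold [FIFO — oldest first]: 158 @ $20 + 223 @ $22 = $8,066
May 8, 155 sold [FIFO — oldest first]: 95 @ $22 + 60 @ $17 = $3,110
Total COGS = $8,066 + $3,110 = $11,176
Ending inventory: 276 @ $17 + 217 @ $18 + 340 @ $22 = $16,078

Ending inventory = $16,078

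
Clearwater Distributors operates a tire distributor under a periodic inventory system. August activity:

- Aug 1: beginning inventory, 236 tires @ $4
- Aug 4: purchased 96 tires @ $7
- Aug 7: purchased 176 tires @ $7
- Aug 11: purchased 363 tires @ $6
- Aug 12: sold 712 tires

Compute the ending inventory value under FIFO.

Ending inventory = $954

Aug 12, 712 sold [FIFO — oldest first]: 236 @ $4 + 96 @ $7 + 176 @ $7 + 204 @ $6 = $4,072
Ending inventory: 159 @ $6 = $954
Check: goods available $5,026 = COGS $4,072 + ending $954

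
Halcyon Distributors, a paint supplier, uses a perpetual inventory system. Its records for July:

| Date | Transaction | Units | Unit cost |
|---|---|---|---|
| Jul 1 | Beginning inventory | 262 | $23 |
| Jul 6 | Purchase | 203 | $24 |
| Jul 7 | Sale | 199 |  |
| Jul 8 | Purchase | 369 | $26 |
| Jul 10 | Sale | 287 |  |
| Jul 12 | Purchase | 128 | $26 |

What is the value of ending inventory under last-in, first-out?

Jul 7, 199 sold [LIFO — newest first]: 199 @ $24 = $4,776
Jul 10, 287 sold [LIFO — newest first]: 287 @ $26 = $7,462
Total COGS = $4,776 + $7,462 = $12,238
Ending inventory: 262 @ $23 + 4 @ $24 + 82 @ $26 + 128 @ $26 = $11,582
Check: goods available $23,820 = COGS $12,238 + ending $11,582

Ending inventory = $11,582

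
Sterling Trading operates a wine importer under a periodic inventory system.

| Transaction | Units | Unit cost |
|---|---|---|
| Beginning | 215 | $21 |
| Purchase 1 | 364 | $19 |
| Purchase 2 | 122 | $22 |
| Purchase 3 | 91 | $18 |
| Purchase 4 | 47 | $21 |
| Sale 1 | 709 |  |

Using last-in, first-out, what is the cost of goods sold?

Sale 1 (709) [LIFO — newest first]: 47 @ $21 + 91 @ $18 + 122 @ $22 + 364 @ $19 + 85 @ $21 = $14,010
Ending inventory: 130 @ $21 = $2,730

COGS = $14,010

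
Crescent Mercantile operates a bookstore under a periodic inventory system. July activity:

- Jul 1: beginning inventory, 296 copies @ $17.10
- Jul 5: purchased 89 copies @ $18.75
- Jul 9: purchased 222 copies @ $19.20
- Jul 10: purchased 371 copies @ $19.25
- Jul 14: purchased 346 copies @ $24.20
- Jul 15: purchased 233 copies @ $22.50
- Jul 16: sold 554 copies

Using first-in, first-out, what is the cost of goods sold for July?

COGS = $9,975.15

Jul 16, 554 sold [FIFO — oldest first]: 296 @ $17.10 + 89 @ $18.75 + 169 @ $19.20 = $9,975.15
Ending inventory: 53 @ $19.20 + 371 @ $19.25 + 346 @ $24.20 + 233 @ $22.50 = $21,775.05
Check: goods available $31,750.20 = COGS $9,975.15 + ending $21,775.05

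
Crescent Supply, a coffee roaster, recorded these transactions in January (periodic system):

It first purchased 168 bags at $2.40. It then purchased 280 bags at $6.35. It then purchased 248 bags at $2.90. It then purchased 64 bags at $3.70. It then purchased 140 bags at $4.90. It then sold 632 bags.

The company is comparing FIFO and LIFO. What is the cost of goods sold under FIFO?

FIFO COGS: 168 @ $2.40 + 280 @ $6.35 + 184 @ $2.90 = $2,714.80
LIFO COGS: 140 @ $4.90 + 64 @ $3.70 + 248 @ $2.90 + 180 @ $6.35 = $2,785.00

COGS = $2,714.80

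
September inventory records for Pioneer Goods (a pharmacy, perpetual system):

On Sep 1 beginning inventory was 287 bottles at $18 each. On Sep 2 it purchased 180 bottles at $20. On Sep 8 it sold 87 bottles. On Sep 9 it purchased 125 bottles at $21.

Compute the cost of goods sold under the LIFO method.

Sep 8, 87 sold [LIFO — newest first]: 87 @ $20 = $1,740
Ending inventory: 287 @ $18 + 93 @ $20 + 125 @ $21 = $9,651
Check: goods available $11,391 = COGS $1,740 + ending $9,651

COGS = $1,740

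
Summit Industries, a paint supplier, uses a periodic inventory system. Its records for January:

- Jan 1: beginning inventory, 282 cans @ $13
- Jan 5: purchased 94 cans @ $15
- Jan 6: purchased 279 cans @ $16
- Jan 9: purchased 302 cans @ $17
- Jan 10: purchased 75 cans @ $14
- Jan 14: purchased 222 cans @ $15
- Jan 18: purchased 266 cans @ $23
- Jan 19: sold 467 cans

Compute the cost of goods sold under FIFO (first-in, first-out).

Jan 19, 467 sold [FIFO — oldest first]: 282 @ $13 + 94 @ $15 + 91 @ $16 = $6,532
Ending inventory: 188 @ $16 + 302 @ $17 + 75 @ $14 + 222 @ $15 + 266 @ $23 = $18,640
Check: goods available $25,172 = COGS $6,532 + ending $18,640

COGS = $6,532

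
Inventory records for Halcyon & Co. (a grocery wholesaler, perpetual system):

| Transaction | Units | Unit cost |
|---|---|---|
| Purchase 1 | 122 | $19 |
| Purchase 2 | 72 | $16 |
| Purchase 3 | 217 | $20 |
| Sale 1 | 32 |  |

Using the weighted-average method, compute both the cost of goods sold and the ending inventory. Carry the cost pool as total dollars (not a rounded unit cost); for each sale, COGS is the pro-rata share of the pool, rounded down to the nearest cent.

COGS = $608.07; ending inventory = $7,201.93

After Purchase 1: 122 on hand, pool $2,318.00 (≈ $19.0000 each)
After Purchase 2: 194 on hand, pool $3,470.00 (≈ $17.8866 each)
After Purchase 3: 411 on hand, pool $7,810.00 (≈ $19.0024 each)
Sale 1, sell 32: 32/411 × $7,810.00 → $608.07
Ending inventory (cost pool remaining) = $7,201.93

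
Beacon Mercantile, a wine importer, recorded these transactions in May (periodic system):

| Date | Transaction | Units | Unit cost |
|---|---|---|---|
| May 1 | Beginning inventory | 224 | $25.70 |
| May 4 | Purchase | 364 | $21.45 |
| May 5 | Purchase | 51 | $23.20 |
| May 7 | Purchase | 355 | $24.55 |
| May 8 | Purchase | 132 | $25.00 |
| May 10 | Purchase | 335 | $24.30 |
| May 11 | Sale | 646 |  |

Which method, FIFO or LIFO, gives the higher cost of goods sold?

FIFO COGS: 224 @ $25.70 + 364 @ $21.45 + 51 @ $23.20 + 7 @ $24.55 = $14,919.65
LIFO COGS: 335 @ $24.30 + 132 @ $25.00 + 179 @ $24.55 = $15,834.95

LIFO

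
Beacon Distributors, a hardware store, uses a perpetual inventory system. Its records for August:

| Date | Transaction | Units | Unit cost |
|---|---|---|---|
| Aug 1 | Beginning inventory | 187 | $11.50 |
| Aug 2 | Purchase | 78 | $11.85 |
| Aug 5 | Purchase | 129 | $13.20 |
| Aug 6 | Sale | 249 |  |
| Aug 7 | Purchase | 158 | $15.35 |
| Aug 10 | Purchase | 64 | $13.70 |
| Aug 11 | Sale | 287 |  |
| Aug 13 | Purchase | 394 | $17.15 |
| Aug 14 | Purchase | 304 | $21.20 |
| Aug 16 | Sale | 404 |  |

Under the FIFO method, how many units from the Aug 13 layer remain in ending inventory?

Aug 6, 249 sold [FIFO — oldest first]: 187 @ $11.50 + 62 @ $11.85 = $2,885.20
Aug 11, 287 sold [FIFO — oldest first]: 16 @ $11.85 + 129 @ $13.20 + 142 @ $15.35 = $4,072.10
Aug 16, 404 sold [FIFO — oldest first]: 16 @ $15.35 + 64 @ $13.70 + 324 @ $17.15 = $6,679.00
Total COGS = $2,885.20 + $4,072.10 + $6,679.00 = $13,636.30
Ending inventory: 70 @ $17.15 + 304 @ $21.20 = $7,645.30
Check: goods available $21,281.60 = COGS $13,636.30 + ending $7,645.30

70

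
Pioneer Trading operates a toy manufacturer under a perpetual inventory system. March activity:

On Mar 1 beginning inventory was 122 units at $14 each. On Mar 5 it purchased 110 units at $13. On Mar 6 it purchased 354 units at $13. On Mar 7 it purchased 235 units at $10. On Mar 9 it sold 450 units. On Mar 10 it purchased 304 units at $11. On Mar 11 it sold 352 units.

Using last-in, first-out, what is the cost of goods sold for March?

COGS = $9,113

Mar 9, 450 sold [LIFO — newest first]: 235 @ $10 + 215 @ $13 = $5,145
Mar 11, 352 sold [LIFO — newest first]: 304 @ $11 + 48 @ $13 = $3,968
Total COGS = $5,145 + $3,968 = $9,113
Ending inventory: 122 @ $14 + 110 @ $13 + 91 @ $13 = $4,321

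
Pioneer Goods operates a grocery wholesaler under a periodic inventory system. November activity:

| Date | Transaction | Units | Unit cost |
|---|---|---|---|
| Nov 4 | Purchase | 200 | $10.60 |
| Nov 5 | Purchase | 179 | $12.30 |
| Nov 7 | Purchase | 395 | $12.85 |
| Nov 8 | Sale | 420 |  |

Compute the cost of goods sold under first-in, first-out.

COGS = $4,848.55

Nov 8, 420 sold [FIFO — oldest first]: 200 @ $10.60 + 179 @ $12.30 + 41 @ $12.85 = $4,848.55
Ending inventory: 354 @ $12.85 = $4,548.90
Check: goods available $9,397.45 = COGS $4,848.55 + ending $4,548.90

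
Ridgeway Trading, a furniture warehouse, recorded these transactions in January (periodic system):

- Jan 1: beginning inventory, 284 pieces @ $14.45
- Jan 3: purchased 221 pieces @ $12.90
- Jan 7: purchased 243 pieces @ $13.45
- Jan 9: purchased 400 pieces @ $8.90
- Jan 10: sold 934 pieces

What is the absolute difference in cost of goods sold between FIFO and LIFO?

$1,187.70

FIFO COGS: 284 @ $14.45 + 221 @ $12.90 + 243 @ $13.45 + 186 @ $8.90 = $11,878.45
LIFO COGS: 400 @ $8.90 + 243 @ $13.45 + 221 @ $12.90 + 70 @ $14.45 = $10,690.75
Difference = |$11,878.45 − $10,690.75| = $1,187.70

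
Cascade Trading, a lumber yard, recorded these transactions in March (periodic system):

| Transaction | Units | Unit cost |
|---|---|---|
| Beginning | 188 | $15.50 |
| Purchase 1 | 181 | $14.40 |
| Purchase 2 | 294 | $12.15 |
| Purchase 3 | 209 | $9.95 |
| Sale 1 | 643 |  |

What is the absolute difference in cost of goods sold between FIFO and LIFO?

FIFO COGS: 188 @ $15.50 + 181 @ $14.40 + 274 @ $12.15 = $8,849.50
LIFO COGS: 209 @ $9.95 + 294 @ $12.15 + 140 @ $14.40 = $7,667.65
Difference = |$8,849.50 − $7,667.65| = $1,181.85

$1,181.85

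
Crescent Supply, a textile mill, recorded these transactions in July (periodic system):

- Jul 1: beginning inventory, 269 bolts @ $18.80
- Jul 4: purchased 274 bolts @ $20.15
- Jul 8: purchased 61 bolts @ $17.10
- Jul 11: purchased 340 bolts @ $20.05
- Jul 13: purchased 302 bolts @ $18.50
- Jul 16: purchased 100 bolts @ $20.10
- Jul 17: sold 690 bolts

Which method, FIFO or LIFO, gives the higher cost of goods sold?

FIFO COGS: 269 @ $18.80 + 274 @ $20.15 + 61 @ $17.10 + 86 @ $20.05 = $13,345.70
LIFO COGS: 100 @ $20.10 + 302 @ $18.50 + 288 @ $20.05 = $13,371.40

LIFO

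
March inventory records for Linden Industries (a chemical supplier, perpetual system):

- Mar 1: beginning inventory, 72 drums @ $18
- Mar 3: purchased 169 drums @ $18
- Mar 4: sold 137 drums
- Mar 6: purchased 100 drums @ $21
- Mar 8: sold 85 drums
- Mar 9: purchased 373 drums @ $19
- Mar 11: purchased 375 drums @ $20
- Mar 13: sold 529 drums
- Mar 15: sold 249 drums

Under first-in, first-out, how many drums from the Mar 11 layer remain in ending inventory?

89

Mar 4, 137 sold [FIFO — oldest first]: 72 @ $18 + 65 @ $18 = $2,466
Mar 8, 85 sold [FIFO — oldest first]: 85 @ $18 = $1,530
Mar 13, 529 sold [FIFO — oldest first]: 19 @ $18 + 100 @ $21 + 373 @ $19 + 37 @ $20 = $10,269
Mar 15, 249 sold [FIFO — oldest first]: 249 @ $20 = $4,980
Total COGS = $2,466 + $1,530 + $10,269 + $4,980 = $19,245
Ending inventory: 89 @ $20 = $1,780
Check: goods available $21,025 = COGS $19,245 + ending $1,780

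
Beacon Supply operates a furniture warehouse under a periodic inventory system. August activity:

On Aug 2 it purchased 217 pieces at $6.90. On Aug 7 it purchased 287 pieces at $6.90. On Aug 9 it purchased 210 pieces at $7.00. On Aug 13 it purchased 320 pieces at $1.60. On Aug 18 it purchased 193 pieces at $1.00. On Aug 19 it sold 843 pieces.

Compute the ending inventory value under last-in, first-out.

Ending inventory = $2,649.60

Aug 19, 843 sold [LIFO — newest first]: 193 @ $1.00 + 320 @ $1.60 + 210 @ $7.00 + 120 @ $6.90 = $3,003.00
Ending inventory: 217 @ $6.90 + 167 @ $6.90 = $2,649.60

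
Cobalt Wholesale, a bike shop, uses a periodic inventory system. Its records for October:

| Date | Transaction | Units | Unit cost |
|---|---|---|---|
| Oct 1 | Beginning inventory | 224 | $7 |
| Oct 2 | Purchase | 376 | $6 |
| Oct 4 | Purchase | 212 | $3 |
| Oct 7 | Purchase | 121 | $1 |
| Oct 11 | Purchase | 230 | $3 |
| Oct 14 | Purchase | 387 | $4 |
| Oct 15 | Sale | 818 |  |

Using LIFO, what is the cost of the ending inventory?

Oct 15, 818 sold [LIFO — newest first]: 387 @ $4 + 230 @ $3 + 121 @ $1 + 80 @ $3 = $2,599
Ending inventory: 224 @ $7 + 376 @ $6 + 132 @ $3 = $4,220
Check: goods available $6,819 = COGS $2,599 + ending $4,220

Ending inventory = $4,220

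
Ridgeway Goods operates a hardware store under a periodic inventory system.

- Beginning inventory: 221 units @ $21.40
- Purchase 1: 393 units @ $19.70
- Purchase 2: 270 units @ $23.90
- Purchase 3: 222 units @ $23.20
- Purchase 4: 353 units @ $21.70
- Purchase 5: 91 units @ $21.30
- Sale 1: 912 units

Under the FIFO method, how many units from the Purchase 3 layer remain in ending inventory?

194

Sale 1 (912) [FIFO — oldest first]: 221 @ $21.40 + 393 @ $19.70 + 270 @ $23.90 + 28 @ $23.20 = $19,574.10
Ending inventory: 194 @ $23.20 + 353 @ $21.70 + 91 @ $21.30 = $14,099.20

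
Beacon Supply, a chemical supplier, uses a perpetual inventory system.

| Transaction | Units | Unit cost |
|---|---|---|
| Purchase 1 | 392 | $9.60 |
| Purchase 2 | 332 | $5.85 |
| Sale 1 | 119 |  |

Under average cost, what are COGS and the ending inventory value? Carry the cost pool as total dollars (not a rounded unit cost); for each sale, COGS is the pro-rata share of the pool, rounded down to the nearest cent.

After Purchase 1: 392 on hand, pool $3,763.20 (≈ $9.6000 each)
After Purchase 2: 724 on hand, pool $5,705.40 (≈ $7.8804 each)
Sale 1, sell 119: 119/724 × $5,705.40 → $937.76
Ending inventory (cost pool remaining) = $4,767.64

COGS = $937.76; ending inventory = $4,767.64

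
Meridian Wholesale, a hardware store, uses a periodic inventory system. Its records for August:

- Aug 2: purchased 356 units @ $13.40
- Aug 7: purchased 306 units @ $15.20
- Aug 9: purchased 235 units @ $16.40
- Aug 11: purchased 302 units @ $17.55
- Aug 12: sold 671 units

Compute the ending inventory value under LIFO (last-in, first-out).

Ending inventory = $7,384.80

Aug 12, 671 sold [LIFO — newest first]: 302 @ $17.55 + 235 @ $16.40 + 134 @ $15.20 = $11,190.90
Ending inventory: 356 @ $13.40 + 172 @ $15.20 = $7,384.80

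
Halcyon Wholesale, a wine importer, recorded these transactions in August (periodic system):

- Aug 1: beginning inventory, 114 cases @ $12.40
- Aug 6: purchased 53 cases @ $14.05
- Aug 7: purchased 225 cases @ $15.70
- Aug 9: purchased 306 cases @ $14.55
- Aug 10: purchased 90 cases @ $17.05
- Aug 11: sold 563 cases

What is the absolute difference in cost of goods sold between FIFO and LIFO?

$429.90

FIFO COGS: 114 @ $12.40 + 53 @ $14.05 + 225 @ $15.70 + 171 @ $14.55 = $8,178.80
LIFO COGS: 90 @ $17.05 + 306 @ $14.55 + 167 @ $15.70 = $8,608.70
Difference = |$8,178.80 − $8,608.70| = $429.90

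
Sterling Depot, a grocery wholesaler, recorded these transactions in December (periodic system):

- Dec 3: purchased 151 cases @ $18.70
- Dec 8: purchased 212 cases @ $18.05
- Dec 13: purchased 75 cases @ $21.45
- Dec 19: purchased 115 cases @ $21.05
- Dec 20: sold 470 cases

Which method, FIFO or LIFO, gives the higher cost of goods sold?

LIFO

FIFO COGS: 151 @ $18.70 + 212 @ $18.05 + 75 @ $21.45 + 32 @ $21.05 = $8,932.65
LIFO COGS: 115 @ $21.05 + 75 @ $21.45 + 212 @ $18.05 + 68 @ $18.70 = $9,127.70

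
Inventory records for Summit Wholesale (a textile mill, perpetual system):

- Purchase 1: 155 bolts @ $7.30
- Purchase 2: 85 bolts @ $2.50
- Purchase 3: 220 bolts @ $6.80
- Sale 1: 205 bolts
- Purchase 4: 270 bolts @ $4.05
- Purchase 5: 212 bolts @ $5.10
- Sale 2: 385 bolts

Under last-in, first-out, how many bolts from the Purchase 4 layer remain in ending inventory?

97

Sale 1 (205) [LIFO — newest first]: 205 @ $6.80 = $1,394.00
Sale 2 (385) [LIFO — newest first]: 212 @ $5.10 + 173 @ $4.05 = $1,781.85
Total COGS = $1,394.00 + $1,781.85 = $3,175.85
Ending inventory: 155 @ $7.30 + 85 @ $2.50 + 15 @ $6.80 + 97 @ $4.05 = $1,838.85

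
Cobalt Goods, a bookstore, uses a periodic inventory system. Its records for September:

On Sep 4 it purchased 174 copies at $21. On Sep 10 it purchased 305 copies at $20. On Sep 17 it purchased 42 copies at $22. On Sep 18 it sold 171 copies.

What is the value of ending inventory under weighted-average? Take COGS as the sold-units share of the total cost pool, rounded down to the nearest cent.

Sep 18, sell 171: 171/521 × $10,678.00 → $3,504.67
Ending inventory (cost pool remaining) = $7,173.33
Check: goods available $10,678.00 = COGS $3,504.67 + ending $7,173.33

Ending inventory = $7,173.33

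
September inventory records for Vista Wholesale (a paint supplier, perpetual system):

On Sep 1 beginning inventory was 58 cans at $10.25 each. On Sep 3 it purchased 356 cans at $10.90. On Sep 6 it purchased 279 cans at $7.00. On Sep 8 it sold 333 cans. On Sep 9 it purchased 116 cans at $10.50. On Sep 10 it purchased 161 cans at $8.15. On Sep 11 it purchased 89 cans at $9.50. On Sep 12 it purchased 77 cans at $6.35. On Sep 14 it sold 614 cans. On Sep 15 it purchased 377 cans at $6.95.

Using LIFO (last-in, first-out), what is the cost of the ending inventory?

Ending inventory = $4,642.55

Sep 8, 333 sold [LIFO — newest first]: 279 @ $7.00 + 54 @ $10.90 = $2,541.60
Sep 14, 614 sold [LIFO — newest first]: 77 @ $6.35 + 89 @ $9.50 + 161 @ $8.15 + 116 @ $10.50 + 171 @ $10.90 = $5,728.50
Total COGS = $2,541.60 + $5,728.50 = $8,270.10
Ending inventory: 58 @ $10.25 + 131 @ $10.90 + 377 @ $6.95 = $4,642.55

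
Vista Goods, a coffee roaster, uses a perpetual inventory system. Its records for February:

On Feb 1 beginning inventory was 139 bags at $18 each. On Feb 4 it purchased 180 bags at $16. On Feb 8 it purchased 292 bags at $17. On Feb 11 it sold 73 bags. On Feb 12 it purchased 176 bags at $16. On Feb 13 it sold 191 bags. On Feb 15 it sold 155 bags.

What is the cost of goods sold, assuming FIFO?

COGS = $7,082

Feb 11, 73 sold [FIFO — oldest first]: 73 @ $18 = $1,314
Feb 13, 191 sold [FIFO — oldest first]: 66 @ $18 + 125 @ $16 = $3,188
Feb 15, 155 sold [FIFO — oldest first]: 55 @ $16 + 100 @ $17 = $2,580
Total COGS = $1,314 + $3,188 + $2,580 = $7,082
Ending inventory: 192 @ $17 + 176 @ $16 = $6,080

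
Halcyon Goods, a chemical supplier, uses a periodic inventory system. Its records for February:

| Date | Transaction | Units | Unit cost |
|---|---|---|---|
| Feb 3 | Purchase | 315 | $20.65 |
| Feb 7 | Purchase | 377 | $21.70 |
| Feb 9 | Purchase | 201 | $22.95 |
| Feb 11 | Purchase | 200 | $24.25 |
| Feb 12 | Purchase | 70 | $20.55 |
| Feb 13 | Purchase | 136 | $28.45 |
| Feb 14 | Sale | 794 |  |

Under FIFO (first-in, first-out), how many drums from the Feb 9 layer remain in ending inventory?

Feb 14, 794 sold [FIFO — oldest first]: 315 @ $20.65 + 377 @ $21.70 + 102 @ $22.95 = $17,026.55
Ending inventory: 99 @ $22.95 + 200 @ $24.25 + 70 @ $20.55 + 136 @ $28.45 = $12,429.75
Check: goods available $29,456.30 = COGS $17,026.55 + ending $12,429.75

99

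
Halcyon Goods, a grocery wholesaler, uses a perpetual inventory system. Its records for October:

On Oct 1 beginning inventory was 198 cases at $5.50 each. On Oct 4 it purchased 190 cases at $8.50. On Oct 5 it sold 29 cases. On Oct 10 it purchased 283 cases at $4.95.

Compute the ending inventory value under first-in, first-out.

Ending inventory = $3,945.35

Oct 5, 29 sold [FIFO — oldest first]: 29 @ $5.50 = $159.50
Ending inventory: 169 @ $5.50 + 190 @ $8.50 + 283 @ $4.95 = $3,945.35
Check: goods available $4,104.85 = COGS $159.50 + ending $3,945.35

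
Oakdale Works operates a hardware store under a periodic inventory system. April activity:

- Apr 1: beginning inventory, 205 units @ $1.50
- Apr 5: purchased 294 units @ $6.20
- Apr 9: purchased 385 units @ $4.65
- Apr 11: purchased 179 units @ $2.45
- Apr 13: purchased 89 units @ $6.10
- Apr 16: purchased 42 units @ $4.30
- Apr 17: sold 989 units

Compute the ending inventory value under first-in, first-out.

Ending inventory = $904.80

Apr 17, 989 sold [FIFO — oldest first]: 205 @ $1.50 + 294 @ $6.20 + 385 @ $4.65 + 105 @ $2.45 = $4,177.80
Ending inventory: 74 @ $2.45 + 89 @ $6.10 + 42 @ $4.30 = $904.80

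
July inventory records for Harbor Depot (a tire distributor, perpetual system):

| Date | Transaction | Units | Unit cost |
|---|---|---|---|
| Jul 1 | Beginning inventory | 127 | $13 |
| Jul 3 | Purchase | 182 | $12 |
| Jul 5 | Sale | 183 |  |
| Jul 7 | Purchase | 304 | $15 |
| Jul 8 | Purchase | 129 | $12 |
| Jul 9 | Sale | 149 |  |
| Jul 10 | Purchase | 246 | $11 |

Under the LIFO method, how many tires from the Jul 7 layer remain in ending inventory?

284

Jul 5, 183 sold [LIFO — newest first]: 182 @ $12 + 1 @ $13 = $2,197
Jul 9, 149 sold [LIFO — newest first]: 129 @ $12 + 20 @ $15 = $1,848
Total COGS = $2,197 + $1,848 = $4,045
Ending inventory: 126 @ $13 + 284 @ $15 + 246 @ $11 = $8,604
Check: goods available $12,649 = COGS $4,045 + ending $8,604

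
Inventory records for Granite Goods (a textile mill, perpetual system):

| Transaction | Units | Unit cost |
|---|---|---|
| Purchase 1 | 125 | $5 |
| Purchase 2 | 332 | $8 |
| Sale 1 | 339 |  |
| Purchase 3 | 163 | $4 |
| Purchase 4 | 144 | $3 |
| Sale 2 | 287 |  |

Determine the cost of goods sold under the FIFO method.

Sale 1 (339) [FIFO — oldest first]: 125 @ $5 + 214 @ $8 = $2,337
Sale 2 (287) [FIFO — oldest first]: 118 @ $8 + 163 @ $4 + 6 @ $3 = $1,614
Total COGS = $2,337 + $1,614 = $3,951
Ending inventory: 138 @ $3 = $414
Check: goods available $4,365 = COGS $3,951 + ending $414

COGS = $3,951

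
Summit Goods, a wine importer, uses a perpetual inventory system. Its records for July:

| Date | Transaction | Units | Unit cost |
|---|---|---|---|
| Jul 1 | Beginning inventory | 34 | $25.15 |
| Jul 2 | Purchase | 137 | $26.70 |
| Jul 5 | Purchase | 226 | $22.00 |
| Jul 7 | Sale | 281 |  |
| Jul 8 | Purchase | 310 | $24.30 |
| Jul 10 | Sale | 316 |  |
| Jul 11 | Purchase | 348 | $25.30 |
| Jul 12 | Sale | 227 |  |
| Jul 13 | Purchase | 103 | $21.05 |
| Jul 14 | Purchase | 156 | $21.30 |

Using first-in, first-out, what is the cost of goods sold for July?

COGS = $19,978.10

Jul 7, 281 sold [FIFO — oldest first]: 34 @ $25.15 + 137 @ $26.70 + 110 @ $22.00 = $6,933.00
Jul 10, 316 sold [FIFO — oldest first]: 116 @ $22.00 + 200 @ $24.30 = $7,412.00
Jul 12, 227 sold [FIFO — oldest first]: 110 @ $24.30 + 117 @ $25.30 = $5,633.10
Total COGS = $6,933.00 + $7,412.00 + $5,633.10 = $19,978.10
Ending inventory: 231 @ $25.30 + 103 @ $21.05 + 156 @ $21.30 = $11,335.25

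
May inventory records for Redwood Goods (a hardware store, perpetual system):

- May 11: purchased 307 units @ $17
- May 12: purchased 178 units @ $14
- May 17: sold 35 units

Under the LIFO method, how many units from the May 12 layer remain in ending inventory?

143

May 17, 35 sold [LIFO — newest first]: 35 @ $14 = $490
Ending inventory: 307 @ $17 + 143 @ $14 = $7,221
Check: goods available $7,711 = COGS $490 + ending $7,221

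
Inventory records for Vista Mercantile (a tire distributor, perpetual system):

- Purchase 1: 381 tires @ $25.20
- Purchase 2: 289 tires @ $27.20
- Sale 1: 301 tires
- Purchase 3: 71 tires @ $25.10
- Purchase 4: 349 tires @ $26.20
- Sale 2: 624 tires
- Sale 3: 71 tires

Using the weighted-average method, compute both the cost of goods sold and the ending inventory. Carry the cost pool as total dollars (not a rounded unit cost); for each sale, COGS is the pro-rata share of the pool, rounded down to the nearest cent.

COGS = $25,940.43; ending inventory = $2,447.47

After Purchase 1: 381 on hand, pool $9,601.20 (≈ $25.2000 each)
After Purchase 2: 670 on hand, pool $17,462.00 (≈ $26.0627 each)
Sale 1, sell 301: 301/670 × $17,462.00 → $7,844.86
After Purchase 3: 440 on hand, pool $11,399.24 (≈ $25.9074 each)
After Purchase 4: 789 on hand, pool $20,543.04 (≈ $26.0368 each)
Sale 2, sell 624: 624/789 × $20,543.04 → $16,246.96
Sale 3, sell 71: 71/165 × $4,296.08 → $1,848.61
Total COGS = $7,844.86 + $16,246.96 + $1,848.61 = $25,940.43
Ending inventory (cost pool remaining) = $2,447.47
Check: goods available $28,387.90 = COGS $25,940.43 + ending $2,447.47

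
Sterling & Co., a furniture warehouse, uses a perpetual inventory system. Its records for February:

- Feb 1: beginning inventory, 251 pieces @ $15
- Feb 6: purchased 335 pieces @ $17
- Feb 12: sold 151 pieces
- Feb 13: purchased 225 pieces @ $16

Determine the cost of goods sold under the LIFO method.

COGS = $2,567

Feb 12, 151 sold [LIFO — newest first]: 151 @ $17 = $2,567
Ending inventory: 251 @ $15 + 184 @ $17 + 225 @ $16 = $10,493
Check: goods available $13,060 = COGS $2,567 + ending $10,493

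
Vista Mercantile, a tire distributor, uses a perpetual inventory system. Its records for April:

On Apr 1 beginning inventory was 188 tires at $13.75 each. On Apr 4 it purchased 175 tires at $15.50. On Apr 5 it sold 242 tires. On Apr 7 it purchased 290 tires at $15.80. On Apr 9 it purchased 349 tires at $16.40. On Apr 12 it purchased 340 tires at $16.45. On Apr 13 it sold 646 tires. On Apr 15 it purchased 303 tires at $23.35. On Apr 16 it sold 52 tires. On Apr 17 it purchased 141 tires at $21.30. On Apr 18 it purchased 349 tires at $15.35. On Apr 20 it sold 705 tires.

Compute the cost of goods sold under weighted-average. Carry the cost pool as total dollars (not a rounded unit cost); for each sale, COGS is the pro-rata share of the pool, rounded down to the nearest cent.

COGS = $27,717.57

After Apr 1: 188 on hand, pool $2,585.00 (≈ $13.7500 each)
After Apr 4: 363 on hand, pool $5,297.50 (≈ $14.5937 each)
Apr 5, sell 242: 242/363 × $5,297.50 → $3,531.66
After Apr 7: 411 on hand, pool $6,347.84 (≈ $15.4449 each)
After Apr 9: 760 on hand, pool $12,071.44 (≈ $15.8835 each)
After Apr 12: 1100 on hand, pool $17,664.44 (≈ $16.0586 each)
Apr 13, sell 646: 646/1100 × $17,664.44 → $10,373.84
After Apr 15: 757 on hand, pool $14,365.65 (≈ $18.9771 each)
Apr 16, sell 52: 52/757 × $14,365.65 → $986.80
After Apr 17: 846 on hand, pool $16,382.15 (≈ $19.3642 each)
After Apr 18: 1195 on hand, pool $21,739.30 (≈ $18.1919 each)
Apr 20, sell 705: 705/1195 × $21,739.30 → $12,825.27
Total COGS = $3,531.66 + $10,373.84 + $986.80 + $12,825.27 = $27,717.57
Ending inventory (cost pool remaining) = $8,914.03
Check: goods available $36,631.60 = COGS $27,717.57 + ending $8,914.03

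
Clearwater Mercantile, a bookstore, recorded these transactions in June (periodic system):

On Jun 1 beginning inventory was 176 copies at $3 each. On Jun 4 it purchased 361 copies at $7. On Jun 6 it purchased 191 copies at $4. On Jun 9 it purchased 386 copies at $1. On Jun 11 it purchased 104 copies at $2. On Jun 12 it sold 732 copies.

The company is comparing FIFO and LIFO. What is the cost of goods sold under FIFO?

FIFO COGS: 176 @ $3 + 361 @ $7 + 191 @ $4 + 4 @ $1 = $3,823
LIFO COGS: 104 @ $2 + 386 @ $1 + 191 @ $4 + 51 @ $7 = $1,715

COGS = $3,823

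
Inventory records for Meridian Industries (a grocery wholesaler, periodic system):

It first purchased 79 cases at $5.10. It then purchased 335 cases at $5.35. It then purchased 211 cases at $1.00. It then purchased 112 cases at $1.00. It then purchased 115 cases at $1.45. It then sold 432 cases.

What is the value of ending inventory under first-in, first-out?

Sale 1 (432) [FIFO — oldest first]: 79 @ $5.10 + 335 @ $5.35 + 18 @ $1.00 = $2,213.15
Ending inventory: 193 @ $1.00 + 112 @ $1.00 + 115 @ $1.45 = $471.75
Check: goods available $2,684.90 = COGS $2,213.15 + ending $471.75

Ending inventory = $471.75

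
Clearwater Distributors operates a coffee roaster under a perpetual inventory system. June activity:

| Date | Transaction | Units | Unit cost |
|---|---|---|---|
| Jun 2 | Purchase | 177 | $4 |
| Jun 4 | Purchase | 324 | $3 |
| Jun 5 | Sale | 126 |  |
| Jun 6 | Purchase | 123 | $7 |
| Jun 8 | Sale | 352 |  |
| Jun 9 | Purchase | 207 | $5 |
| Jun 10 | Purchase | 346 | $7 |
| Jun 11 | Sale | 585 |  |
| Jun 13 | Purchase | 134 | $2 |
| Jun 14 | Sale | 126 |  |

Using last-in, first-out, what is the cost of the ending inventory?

Jun 5, 126 sold [LIFO — newest first]: 126 @ $3 = $378
Jun 8, 352 sold [LIFO — newest first]: 123 @ $7 + 198 @ $3 + 31 @ $4 = $1,579
Jun 11, 585 sold [LIFO — newest first]: 346 @ $7 + 207 @ $5 + 32 @ $4 = $3,585
Jun 14, 126 sold [LIFO — newest first]: 126 @ $2 = $252
Total COGS = $378 + $1,579 + $3,585 + $252 = $5,794
Ending inventory: 114 @ $4 + 8 @ $2 = $472
Check: goods available $6,266 = COGS $5,794 + ending $472

Ending inventory = $472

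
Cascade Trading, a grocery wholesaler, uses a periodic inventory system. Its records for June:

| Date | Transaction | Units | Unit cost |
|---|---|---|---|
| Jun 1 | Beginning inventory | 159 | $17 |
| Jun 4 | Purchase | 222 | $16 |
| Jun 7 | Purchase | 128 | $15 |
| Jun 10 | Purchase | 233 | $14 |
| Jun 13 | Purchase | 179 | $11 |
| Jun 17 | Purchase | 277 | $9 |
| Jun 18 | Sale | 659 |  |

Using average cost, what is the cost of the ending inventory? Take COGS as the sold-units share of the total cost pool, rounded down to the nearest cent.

Jun 18, sell 659: 659/1198 × $15,899.00 → $8,745.77
Ending inventory (cost pool remaining) = $7,153.23

Ending inventory = $7,153.23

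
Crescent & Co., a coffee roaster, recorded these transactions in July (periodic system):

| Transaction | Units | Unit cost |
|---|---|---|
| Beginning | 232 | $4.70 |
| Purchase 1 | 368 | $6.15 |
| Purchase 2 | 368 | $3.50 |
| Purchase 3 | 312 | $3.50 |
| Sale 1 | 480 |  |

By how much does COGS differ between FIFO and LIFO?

FIFO COGS: 232 @ $4.70 + 248 @ $6.15 = $2,615.60
LIFO COGS: 312 @ $3.50 + 168 @ $3.50 = $1,680.00
Difference = |$2,615.60 − $1,680.00| = $935.60

$935.60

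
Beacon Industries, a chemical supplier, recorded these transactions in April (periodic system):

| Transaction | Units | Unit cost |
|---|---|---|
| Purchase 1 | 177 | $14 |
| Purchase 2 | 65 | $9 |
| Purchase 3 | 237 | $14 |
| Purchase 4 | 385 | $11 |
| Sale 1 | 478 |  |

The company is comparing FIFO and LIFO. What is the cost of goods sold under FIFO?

FIFO COGS: 177 @ $14 + 65 @ $9 + 236 @ $14 = $6,367
LIFO COGS: 385 @ $11 + 93 @ $14 = $5,537

COGS = $6,367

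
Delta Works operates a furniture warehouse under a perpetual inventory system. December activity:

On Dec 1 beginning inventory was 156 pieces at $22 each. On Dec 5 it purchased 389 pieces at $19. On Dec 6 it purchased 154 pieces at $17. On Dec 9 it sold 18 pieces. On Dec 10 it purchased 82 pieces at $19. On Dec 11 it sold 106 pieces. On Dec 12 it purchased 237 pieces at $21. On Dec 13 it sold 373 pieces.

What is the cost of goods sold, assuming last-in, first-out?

Dec 9, 18 sold [LIFO — newest first]: 18 @ $17 = $306
Dec 11, 106 sold [LIFO — newest first]: 82 @ $19 + 24 @ $17 = $1,966
Dec 13, 373 sold [LIFO — newest first]: 237 @ $21 + 112 @ $17 + 24 @ $19 = $7,337
Total COGS = $306 + $1,966 + $7,337 = $9,609
Ending inventory: 156 @ $22 + 365 @ $19 = $10,367
Check: goods available $19,976 = COGS $9,609 + ending $10,367

COGS = $9,609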